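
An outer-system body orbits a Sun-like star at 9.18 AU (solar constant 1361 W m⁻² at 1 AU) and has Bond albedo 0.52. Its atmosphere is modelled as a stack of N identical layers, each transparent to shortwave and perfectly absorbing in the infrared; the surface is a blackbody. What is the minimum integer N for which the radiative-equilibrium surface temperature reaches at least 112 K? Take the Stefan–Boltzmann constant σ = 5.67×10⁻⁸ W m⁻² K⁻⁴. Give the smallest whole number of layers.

4

By the inverse-square law, S = 1361/9.18² = 16.15 W m⁻².
OLR = S(1−α)/4 = 1.938 W m⁻²; the top layer radiates at T_e = 76.46 K.
Since T_s⁴ = (N+1)T_e⁴, we need N ≥ (T_s/T_e)⁴ − 1 = 3.604.
The minimum whole number is N = 4.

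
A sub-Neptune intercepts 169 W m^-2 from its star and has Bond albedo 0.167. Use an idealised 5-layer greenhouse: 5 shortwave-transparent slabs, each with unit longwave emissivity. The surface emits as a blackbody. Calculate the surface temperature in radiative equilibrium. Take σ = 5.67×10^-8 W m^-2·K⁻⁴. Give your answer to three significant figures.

247 K

OLR = S(1−α)/4 = 35.19 W m^-2; the top layer radiates at T_e = 157.8 K.
Layer-by-layer balance gives σT_s⁴ = (N+1)σT_e⁴, so T_s = 6^¼·157.8 = 247.0 K.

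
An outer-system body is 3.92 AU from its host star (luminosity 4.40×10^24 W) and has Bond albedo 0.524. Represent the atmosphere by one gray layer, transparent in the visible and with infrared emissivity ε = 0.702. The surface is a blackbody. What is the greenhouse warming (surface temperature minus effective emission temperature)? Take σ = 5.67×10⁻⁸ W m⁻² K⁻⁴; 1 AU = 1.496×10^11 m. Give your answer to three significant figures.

d = 3.92 × 1.496×10^11 m = 5.864×10^11 m.
Spreading L over a sphere of radius d: S = 4.40×10^24/(4π·5.86×10^11²) = 1.018 W m⁻².
The planet radiates to space at T_e = [S(1−α)/(4σ)]^(1/4) = 38.23 K.
For a single slab of emissivity ε, T_s⁴ = 2T_e⁴/(2−ε); thus T_s = 38.23·(1.541)^(1/4) = 42.60 K.
T_s − T_e = 42.60 − 38.23 = 4.364 K.

4.36 K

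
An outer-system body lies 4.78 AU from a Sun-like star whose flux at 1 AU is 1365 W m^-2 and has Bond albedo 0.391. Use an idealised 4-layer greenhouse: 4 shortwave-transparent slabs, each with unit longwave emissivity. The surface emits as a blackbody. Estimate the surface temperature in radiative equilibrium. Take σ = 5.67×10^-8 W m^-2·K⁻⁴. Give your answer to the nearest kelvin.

168 kelvin

Irradiance scales as 1/d², so S = 1365 W m^-2 × (1/4.78)² = 59.74 W m^-2.
Top-of-atmosphere balance: σT_e⁴ = S(1−α)/4 = 9.096 W m^-2 → T_e = 112.5 K.
For an N-layer opaque stack, T_s⁴ = (N+1)T_e⁴, hence T_s = (5)^(1/4)×112.5 K = 168.3 K.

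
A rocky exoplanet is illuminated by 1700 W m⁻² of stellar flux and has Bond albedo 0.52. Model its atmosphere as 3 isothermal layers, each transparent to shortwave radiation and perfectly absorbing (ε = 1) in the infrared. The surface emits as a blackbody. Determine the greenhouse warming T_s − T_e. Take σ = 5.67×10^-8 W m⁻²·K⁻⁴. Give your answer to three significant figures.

The effective emission temperature is T_e = [S(1−α)/(4σ)]^¼ = 244.9 K.
T_s = (N+1)^(1/4)·T_e = 346.4 K.
So the greenhouse effect raises the surface by 346.4 − 244.9 = 101.4 K.

101 K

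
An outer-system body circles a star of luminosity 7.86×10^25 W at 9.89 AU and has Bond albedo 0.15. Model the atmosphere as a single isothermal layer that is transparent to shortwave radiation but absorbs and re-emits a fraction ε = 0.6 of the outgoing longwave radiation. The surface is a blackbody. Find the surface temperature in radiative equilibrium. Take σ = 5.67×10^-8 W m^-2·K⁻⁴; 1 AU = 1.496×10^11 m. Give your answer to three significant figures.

62.5 kelvin

Orbital distance: d = 9.89 AU = 1.480×10^12 m.
S = L/(4πd²) = 2.857 W m^-2.
Effective emission temperature (TOA balance): σT_e⁴ = S(1−α)/4 = 0.6072 W m^-2 → T_e = 57.20 K.
Surface balance with a leaky layer gives σT_s⁴ = σT_e⁴·2/(2−ε), so T_s = T_e·[2/(2−0.6)]^(1/4) = 62.54 K.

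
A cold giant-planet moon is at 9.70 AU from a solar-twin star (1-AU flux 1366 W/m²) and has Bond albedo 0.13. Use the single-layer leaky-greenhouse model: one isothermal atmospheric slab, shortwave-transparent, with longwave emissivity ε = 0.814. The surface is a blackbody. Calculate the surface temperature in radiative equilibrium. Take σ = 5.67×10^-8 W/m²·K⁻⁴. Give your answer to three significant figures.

Irradiance scales as 1/d², so S = 1366 W/m² × (1/9.70)² = 14.52 W/m².
Effective emission temperature (TOA balance): σT_e⁴ = S(1−α)/4 = 3.158 W/m² → T_e = 86.39 K.
The surface balance (absorbed SW + ε·downward IR = σT_s⁴) with T_a⁴ = T_s⁴/2 reduces to T_s = T_e·[2/(2−ε)]^¼ = 98.44 K.

98.4 kelvin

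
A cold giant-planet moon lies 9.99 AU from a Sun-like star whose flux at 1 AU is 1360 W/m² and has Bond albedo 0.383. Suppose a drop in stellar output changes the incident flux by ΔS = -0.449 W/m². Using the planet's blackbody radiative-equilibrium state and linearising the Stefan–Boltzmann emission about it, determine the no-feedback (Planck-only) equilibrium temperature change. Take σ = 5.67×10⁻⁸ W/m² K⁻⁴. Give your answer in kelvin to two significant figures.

-0.64 kelvin

By the inverse-square law, S = 1360/9.99² = 13.63 W/m².
Reference equilibrium: T_e = [S(1−α)/(4σ)]^(1/4) = 78.03 K.
Only a fraction (1−α) is absorbed and it's spread over 4πR², so ΔF = (1−α)ΔS/4 = -0.06926 W/m².
Linearising σT⁴ gives d(σT⁴)/dT = 4σT_e³ = 0.1078 W/m² per K.
ΔT₀ = ΔF/λ_P = -0.06926/0.1078 = -0.643 K.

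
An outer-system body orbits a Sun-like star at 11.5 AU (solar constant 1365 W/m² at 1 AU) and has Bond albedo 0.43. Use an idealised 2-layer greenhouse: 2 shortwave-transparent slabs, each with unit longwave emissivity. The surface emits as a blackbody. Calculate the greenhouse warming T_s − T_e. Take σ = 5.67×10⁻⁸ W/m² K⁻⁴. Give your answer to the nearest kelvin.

23 K

Irradiance scales as 1/d², so S = 1365 W/m² × (1/11.5)² = 10.32 W/m².
The effective emission temperature is T_e = [S(1−α)/(4σ)]^¼ = 71.37 K.
Surface: T_s = (3)^¼·T_e = 93.92 K.
Warming: T_s − T_e = 22.56 K.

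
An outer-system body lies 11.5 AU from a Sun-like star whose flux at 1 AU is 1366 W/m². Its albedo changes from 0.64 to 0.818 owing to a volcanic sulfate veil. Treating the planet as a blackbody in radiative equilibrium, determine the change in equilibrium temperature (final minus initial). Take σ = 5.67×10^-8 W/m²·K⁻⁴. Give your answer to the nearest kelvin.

Flux at the orbit: S = 1366/(11.5)² = 10.33 W/m².
Before: T₁ = [10.33·0.36/(4σ)]^(1/4) = 63.63 K.
With α = 0.818, T₂ = 53.66 K.
ΔT = T₂ − T₁ = -9.976 K.

-10 K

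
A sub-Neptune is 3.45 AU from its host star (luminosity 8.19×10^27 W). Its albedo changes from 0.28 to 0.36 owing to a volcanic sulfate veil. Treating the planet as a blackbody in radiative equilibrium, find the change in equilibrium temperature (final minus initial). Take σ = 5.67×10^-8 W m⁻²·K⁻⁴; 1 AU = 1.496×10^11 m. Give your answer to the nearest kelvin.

Orbital distance: d = 3.45 AU = 5.161×10^11 m.
Flux at the orbit: S = L/(4πd²) = 8.19×10^27/(4π·(5.16×10^11)²) = 2447 W m⁻².
With α = 0.28, T₁ = 296.9 K.
After:  T₂ = [2447·0.64/(4σ)]^(1/4) = 288.3 K.
ΔT = T₂ − T₁ = -8.614 K.

-9 K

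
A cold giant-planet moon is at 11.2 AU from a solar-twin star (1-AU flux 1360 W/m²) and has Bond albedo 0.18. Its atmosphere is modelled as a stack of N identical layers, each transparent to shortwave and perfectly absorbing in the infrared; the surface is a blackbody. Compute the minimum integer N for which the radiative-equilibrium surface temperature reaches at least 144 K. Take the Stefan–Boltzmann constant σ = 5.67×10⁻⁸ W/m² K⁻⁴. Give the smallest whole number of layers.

By the inverse-square law, S = 1360/11.2² = 10.84 W/m².
Top-of-atmosphere balance: σT_e⁴ = S(1−α)/4 = 2.223 W/m² → T_e = 79.13 K.
Since T_s⁴ = (N+1)T_e⁴, we need N ≥ (T_s/T_e)⁴ − 1 = 9.969.
Rounding up, N = 10.

10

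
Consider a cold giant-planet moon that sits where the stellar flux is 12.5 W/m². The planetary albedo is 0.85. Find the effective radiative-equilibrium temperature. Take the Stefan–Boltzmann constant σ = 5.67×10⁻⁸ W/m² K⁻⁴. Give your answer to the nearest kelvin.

Absorbed flux (global mean): S(1−α)/4 = 12.50·0.15/4 = 0.4688 W/m².
Set σT⁴ = 0.4688 → T = (0.4688/σ)^(1/4) = 53.62 K.

54 K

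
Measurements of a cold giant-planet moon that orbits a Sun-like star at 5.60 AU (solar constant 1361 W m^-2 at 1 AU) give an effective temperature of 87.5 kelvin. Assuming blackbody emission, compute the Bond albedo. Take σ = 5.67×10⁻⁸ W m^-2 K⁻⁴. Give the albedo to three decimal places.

0.694

By the inverse-square law, S = 1361/5.60² = 43.40 W m^-2.
From σT⁴ = S(1−α)/4 we invert for α: 1−α = 4σT⁴/S.
4σT⁴ = 4·5.67×10⁻⁸·(87.5)⁴ = 13.29 W m^-2.
1−α = 13.29/43.40 = 0.3063, so α = 0.6937.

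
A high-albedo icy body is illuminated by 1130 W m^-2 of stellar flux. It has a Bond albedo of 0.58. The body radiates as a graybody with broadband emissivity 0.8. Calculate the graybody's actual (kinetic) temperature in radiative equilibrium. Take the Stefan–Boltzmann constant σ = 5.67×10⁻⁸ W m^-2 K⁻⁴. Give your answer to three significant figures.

Absorbed flux (global mean): S(1−α)/4 = 1130·0.42/4 = 118.7 W m^-2.
Equating to εσT⁴ with ε = 0.8: T = (118.7/0.8σ)^(1/4) = 226.2 K.

226 K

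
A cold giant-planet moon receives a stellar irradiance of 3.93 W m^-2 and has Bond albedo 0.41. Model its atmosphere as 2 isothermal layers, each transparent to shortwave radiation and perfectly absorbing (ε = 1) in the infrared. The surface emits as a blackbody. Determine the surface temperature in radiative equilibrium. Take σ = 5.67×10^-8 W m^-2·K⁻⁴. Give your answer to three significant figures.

74.4 kelvin

The effective emission temperature is T_e = [S(1−α)/(4σ)]^¼ = 56.55 K.
With N = 2 opaque layers, T_s = (N+1)^(1/4)·T_e = 3^(1/4)·56.55 = 74.42 K.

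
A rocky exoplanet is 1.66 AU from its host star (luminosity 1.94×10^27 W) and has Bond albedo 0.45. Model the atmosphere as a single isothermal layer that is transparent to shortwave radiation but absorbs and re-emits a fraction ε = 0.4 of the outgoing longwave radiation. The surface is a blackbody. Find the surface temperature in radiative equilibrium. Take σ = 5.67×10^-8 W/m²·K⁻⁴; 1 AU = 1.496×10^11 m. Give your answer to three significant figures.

295 K

Orbital distance: d = 1.66 AU = 2.483×10^11 m.
Flux at the orbit: S = L/(4πd²) = 1.94×10^27/(4π·(2.48×10^11)²) = 2503 W/m².
The planet radiates to space at T_e = [S(1−α)/(4σ)]^(1/4) = 279.1 K.
For a single slab of emissivity ε, T_s⁴ = 2T_e⁴/(2−ε); thus T_s = 279.1·(1.25)^(1/4) = 295.1 K.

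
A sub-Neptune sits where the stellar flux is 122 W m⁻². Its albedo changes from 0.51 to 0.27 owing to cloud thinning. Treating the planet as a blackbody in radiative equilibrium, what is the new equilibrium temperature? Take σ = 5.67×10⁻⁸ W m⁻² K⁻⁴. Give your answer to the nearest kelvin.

With the new albedo, S(1−α₂)/4 = 22.27 W m⁻², so T₂ = 140.8 K.

141 K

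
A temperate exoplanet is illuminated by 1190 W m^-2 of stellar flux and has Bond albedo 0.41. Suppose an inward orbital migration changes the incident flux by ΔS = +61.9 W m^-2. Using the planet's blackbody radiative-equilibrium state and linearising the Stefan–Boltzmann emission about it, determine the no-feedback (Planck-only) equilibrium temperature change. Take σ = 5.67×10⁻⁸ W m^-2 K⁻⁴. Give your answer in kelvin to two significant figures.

3.1 kelvin

Unperturbed T_e = [1190·(1−0.41)/(4σ)]^¼ = 235.9 K.
Only a fraction (1−α) is absorbed and it's spread over 4πR², so ΔF = (1−α)ΔS/4 = 9.130 W m^-2.
The Planck feedback parameter is 4σT_e³ = 2.977 W m^-2/K.
So ΔT₀ = 9.130/2.977 = 3.07 K.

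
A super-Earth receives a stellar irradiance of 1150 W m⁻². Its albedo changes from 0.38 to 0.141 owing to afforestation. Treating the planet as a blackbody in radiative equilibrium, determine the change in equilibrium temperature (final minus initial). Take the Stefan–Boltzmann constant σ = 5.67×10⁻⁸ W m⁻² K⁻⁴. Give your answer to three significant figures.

20.1 K

Initial: T₁ = [S(1−0.38)/(4σ)]^(1/4) = 236.8 K.
After:  T₂ = [1150·0.859/(4σ)]^(1/4) = 256.9 K.
Change: 256.9 − 236.8 = 20.11 K.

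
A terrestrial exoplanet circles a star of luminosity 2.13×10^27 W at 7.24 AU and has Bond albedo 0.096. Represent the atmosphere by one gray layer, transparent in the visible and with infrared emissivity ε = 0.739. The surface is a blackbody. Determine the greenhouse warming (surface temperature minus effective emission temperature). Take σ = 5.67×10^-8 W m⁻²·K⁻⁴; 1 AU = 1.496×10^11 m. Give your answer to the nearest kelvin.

d = 7.24 × 1.496×10^11 m = 1.083×10^12 m.
S = L/(4πd²) = 144.5 W m⁻².
At the top of the atmosphere, σT_e⁴ = S(1−α)/4 = 32.65 W m⁻², giving T_e = 154.9 K.
The surface balance (absorbed SW + ε·downward IR = σT_s⁴) with T_a⁴ = T_s⁴/2 reduces to T_s = T_e·[2/(2−ε)]^¼ = 173.8 K.
The atmosphere warms the surface by 18.93 K.

19 K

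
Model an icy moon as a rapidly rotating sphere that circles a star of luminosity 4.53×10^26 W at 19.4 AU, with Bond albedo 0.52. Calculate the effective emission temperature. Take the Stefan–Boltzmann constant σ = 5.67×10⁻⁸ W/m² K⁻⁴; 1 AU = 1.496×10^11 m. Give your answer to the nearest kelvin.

Orbital distance: d = 19.4 AU = 2.902×10^12 m.
Flux at the orbit: S = L/(4πd²) = 4.53×10^26/(4π·(2.90×10^12)²) = 4.280 W/m².
Absorbed flux (global mean): S(1−α)/4 = 4.280·0.48/4 = 0.5136 W/m².
Set σT⁴ = 0.5136 → T = (0.5136/σ)^(1/4) = 54.86 K.

55 K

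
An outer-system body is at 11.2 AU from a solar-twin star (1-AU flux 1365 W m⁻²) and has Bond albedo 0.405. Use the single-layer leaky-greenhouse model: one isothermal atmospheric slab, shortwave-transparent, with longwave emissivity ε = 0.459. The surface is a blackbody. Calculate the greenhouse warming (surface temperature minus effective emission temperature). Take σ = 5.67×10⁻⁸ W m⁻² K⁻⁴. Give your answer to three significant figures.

By the inverse-square law, S = 1365/11.2² = 10.88 W m⁻².
Effective emission temperature (TOA balance): σT_e⁴ = S(1−α)/4 = 1.619 W m⁻² → T_e = 73.10 K.
For a single slab of emissivity ε, T_s⁴ = 2T_e⁴/(2−ε); thus T_s = 73.10·(1.298)^(1/4) = 78.02 K.
The atmosphere warms the surface by 4.923 K.

4.92 kelvin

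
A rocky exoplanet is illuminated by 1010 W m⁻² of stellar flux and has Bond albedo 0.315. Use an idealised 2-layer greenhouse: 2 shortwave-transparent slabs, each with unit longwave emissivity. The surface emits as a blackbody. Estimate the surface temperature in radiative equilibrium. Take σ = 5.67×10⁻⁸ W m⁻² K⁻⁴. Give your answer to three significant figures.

OLR = S(1−α)/4 = 173.0 W m⁻²; the top layer radiates at T_e = 235.0 K.
With N = 2 opaque layers, T_s = (N+1)^(1/4)·T_e = 3^(1/4)·235.0 = 309.3 K.

309 K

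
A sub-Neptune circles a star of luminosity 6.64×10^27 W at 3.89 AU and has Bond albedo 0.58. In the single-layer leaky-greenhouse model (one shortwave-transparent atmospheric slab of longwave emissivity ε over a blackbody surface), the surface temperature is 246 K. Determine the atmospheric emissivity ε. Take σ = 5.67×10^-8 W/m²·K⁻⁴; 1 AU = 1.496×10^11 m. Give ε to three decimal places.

0.422

d = 3.89 × 1.496×10^11 m = 5.819×10^11 m.
Flux at the orbit: S = L/(4πd²) = 6.64×10^27/(4π·(5.82×10^11)²) = 1560 W/m².
Effective temperature: T_e = [S(1−α)/(4σ)]^(1/4) = 231.8 K.
Since (2−ε)/2 = (T_e/T_s)⁴ = 0.7890, ε = 0.4221.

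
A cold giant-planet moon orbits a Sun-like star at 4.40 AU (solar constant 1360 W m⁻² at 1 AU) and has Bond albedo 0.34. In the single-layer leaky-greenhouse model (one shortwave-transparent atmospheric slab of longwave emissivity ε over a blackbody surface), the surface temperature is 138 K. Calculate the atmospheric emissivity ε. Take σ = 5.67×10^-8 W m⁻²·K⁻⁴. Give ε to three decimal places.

0.873

Flux at the orbit: S = 1360/(4.40)² = 70.25 W m⁻².
Effective temperature: T_e = [S(1−α)/(4σ)]^(1/4) = 119.6 K.
Since (2−ε)/2 = (T_e/T_s)⁴ = 0.5637, ε = 0.8727.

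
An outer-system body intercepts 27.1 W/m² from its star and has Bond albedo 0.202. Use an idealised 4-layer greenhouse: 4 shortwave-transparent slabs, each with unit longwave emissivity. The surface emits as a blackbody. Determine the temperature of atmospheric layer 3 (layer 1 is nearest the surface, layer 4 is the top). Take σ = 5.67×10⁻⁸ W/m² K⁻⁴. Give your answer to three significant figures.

The effective emission temperature is T_e = [S(1−α)/(4σ)]^¼ = 98.82 K.
Each opaque layer satisfies 2T_j⁴ = T_{j−1}⁴ + T_{j+1}⁴, giving T_k⁴ = (N+1−k)T_e⁴.
With k = 3: T_3 = (4+1−3)^¼·98.82 K = 117.5 K.

118 K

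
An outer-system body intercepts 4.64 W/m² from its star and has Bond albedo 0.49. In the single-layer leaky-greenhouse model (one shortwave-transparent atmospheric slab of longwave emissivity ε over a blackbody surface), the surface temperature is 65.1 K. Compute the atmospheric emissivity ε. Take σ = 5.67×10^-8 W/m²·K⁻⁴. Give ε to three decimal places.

0.838

Effective temperature: T_e = [S(1−α)/(4σ)]^(1/4) = 56.83 K.
Inverting T_s⁴ = 2T_e⁴/(2−ε): (T_e/T_s)⁴ = 0.5809, so ε = 2(1 − 0.5809) = 0.8381.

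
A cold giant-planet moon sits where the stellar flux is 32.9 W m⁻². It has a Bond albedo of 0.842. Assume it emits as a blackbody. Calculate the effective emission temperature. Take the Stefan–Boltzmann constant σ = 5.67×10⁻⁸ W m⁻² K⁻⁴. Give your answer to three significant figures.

Averaging over the sphere, the absorbed flux is S(1−α)/4 = 1.300 W m⁻².
Balancing against σT⁴: T = (1.300/5.67×10⁻⁸)^(1/4) = 69.19 K.

69.2 K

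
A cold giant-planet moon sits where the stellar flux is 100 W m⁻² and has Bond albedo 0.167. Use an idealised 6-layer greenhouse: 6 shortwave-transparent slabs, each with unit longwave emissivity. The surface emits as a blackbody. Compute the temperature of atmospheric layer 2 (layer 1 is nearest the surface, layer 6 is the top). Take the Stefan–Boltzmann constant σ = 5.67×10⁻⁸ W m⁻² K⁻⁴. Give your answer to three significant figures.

Top-of-atmosphere balance: σT_e⁴ = S(1−α)/4 = 20.82 W m⁻² → T_e = 138.4 K.
The net upward flux σT_e⁴ is constant between every pair of levels, so T_k⁴ = (N+1−k)T_e⁴.
With k = 2: T_2 = (6+1−2)^¼·138.4 K = 207.0 K.

207 kelvin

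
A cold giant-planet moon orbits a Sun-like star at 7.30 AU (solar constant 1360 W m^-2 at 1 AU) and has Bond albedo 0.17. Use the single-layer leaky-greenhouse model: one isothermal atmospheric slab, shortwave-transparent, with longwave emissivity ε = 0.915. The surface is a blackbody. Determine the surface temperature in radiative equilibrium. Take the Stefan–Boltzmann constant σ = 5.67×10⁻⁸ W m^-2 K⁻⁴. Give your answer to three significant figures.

Flux at the orbit: S = 1360/(7.30)² = 25.52 W m^-2.
The planet radiates to space at T_e = [S(1−α)/(4σ)]^(1/4) = 98.31 K.
The surface balance (absorbed SW + ε·downward IR = σT_s⁴) with T_a⁴ = T_s⁴/2 reduces to T_s = T_e·[2/(2−ε)]^¼ = 114.5 K.

115 kelvin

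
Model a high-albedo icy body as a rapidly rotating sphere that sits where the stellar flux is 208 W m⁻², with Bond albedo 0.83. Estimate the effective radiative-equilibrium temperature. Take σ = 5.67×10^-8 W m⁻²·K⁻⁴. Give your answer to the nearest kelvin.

Averaging over the sphere, the absorbed flux is S(1−α)/4 = 8.840 W m⁻².
Balancing against σT⁴: T = (8.840/5.67×10⁻⁸)^(1/4) = 111.7 K.

112 K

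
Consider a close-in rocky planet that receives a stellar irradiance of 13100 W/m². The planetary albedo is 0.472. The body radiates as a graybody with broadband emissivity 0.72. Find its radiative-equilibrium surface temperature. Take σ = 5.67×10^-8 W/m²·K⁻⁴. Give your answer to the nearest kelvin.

454 kelvin

The planet absorbs (1−α)S over its disc πR² and re-emits over 4πR², so the mean absorbed flux is (1−0.472)·13100/4 = 1729 W/m².
Equating to εσT⁴ with ε = 0.72: T = (1729/0.72σ)^(1/4) = 453.7 K.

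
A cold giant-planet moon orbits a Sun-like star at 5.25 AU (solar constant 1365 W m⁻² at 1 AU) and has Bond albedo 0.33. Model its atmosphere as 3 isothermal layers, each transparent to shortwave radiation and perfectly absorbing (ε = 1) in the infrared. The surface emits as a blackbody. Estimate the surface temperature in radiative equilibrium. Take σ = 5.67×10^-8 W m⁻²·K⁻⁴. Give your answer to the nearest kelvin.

Flux at the orbit: S = 1365/(5.25)² = 49.52 W m⁻².
OLR = S(1−α)/4 = 8.295 W m⁻²; the top layer radiates at T_e = 110.0 K.
With N = 3 opaque layers, T_s = (N+1)^(1/4)·T_e = 4^(1/4)·110.0 = 155.5 K.

156 K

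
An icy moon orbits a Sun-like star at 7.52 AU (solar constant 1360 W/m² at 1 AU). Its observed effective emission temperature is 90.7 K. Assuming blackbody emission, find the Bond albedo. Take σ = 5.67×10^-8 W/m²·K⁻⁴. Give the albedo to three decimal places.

0.362

Flux at the orbit: S = 1360/(7.52)² = 24.05 W/m².
From σT⁴ = S(1−α)/4 we invert for α: 1−α = 4σT⁴/S.
σT⁴ = 3.837 W/m², so 4σT⁴ = 15.35 W/m².
1−α = 15.35/24.05 = 0.6382, so α = 0.3618.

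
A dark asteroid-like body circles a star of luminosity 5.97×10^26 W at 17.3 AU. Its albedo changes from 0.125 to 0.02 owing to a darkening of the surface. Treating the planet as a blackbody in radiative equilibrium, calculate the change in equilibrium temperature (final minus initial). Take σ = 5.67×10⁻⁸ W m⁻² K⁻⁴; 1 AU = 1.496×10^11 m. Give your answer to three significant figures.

d = 17.3 × 1.496×10^11 m = 2.588×10^12 m.
Spreading L over a sphere of radius d: S = 5.97×10^26/(4π·2.59×10^12²) = 7.093 W m⁻².
With α = 0.125, T₁ = 72.33 K.
Final:   T₂ = [S(1−0.02)/(4σ)]^(1/4) = 74.40 K.
Change: 74.40 − 72.33 = 2.078 K.

2.08 K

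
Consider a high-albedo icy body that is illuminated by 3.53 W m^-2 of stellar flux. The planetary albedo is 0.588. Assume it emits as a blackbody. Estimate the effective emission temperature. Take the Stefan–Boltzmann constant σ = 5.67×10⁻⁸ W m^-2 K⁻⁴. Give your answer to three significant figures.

50.3 kelvin

The planet absorbs (1−α)S over its disc πR² and re-emits over 4πR², so the mean absorbed flux is (1−0.588)·3.530/4 = 0.3636 W m^-2.
Set σT⁴ = 0.3636 → T = (0.3636/σ)^(1/4) = 50.32 K.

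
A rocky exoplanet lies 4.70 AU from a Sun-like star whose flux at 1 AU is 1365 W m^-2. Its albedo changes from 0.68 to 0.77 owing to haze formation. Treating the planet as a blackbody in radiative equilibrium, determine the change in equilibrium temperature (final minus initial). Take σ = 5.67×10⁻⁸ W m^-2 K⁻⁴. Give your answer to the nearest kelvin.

Irradiance scales as 1/d², so S = 1365 W m^-2 × (1/4.70)² = 61.79 W m^-2.
With α = 0.68, T₁ = 96.63 K.
After:  T₂ = [61.79·0.23/(4σ)]^(1/4) = 88.97 K.
Change: 88.97 − 96.63 = -7.657 K.

-8 K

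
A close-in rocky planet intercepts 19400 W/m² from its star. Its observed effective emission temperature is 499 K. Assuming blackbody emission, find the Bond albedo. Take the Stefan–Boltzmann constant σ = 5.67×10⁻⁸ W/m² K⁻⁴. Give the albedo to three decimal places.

Rearranging the radiative balance, α = 1 − 4σT⁴/S.
σT⁴ = 3515 W/m², so 4σT⁴ = 14060 W/m².
Hence α = 1 − 14060/19400 = 0.2752.

0.275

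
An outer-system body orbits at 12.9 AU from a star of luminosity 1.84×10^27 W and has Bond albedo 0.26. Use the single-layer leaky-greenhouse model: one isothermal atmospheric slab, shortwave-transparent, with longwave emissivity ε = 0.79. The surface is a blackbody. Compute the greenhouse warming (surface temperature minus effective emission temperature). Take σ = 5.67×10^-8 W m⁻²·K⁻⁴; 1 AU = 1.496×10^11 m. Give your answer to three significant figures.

d = 12.9 × 1.496×10^11 m = 1.930×10^12 m.
S = L/(4πd²) = 39.32 W m⁻².
The planet radiates to space at T_e = [S(1−α)/(4σ)]^(1/4) = 106.4 K.
Surface balance with a leaky layer gives σT_s⁴ = σT_e⁴·2/(2−ε), so T_s = T_e·[2/(2−0.79)]^(1/4) = 120.7 K.
Greenhouse warming: T_s − T_e = 14.25 K.

14.2 kelvin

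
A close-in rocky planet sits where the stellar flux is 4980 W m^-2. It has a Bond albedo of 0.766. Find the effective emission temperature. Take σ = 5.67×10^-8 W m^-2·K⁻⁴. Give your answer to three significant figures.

268 K

The planet absorbs (1−α)S over its disc πR² and re-emits over 4πR², so the mean absorbed flux is (1−0.766)·4980/4 = 291.3 W m^-2.
Balancing against σT⁴: T = (291.3/5.67×10⁻⁸)^(1/4) = 267.7 K.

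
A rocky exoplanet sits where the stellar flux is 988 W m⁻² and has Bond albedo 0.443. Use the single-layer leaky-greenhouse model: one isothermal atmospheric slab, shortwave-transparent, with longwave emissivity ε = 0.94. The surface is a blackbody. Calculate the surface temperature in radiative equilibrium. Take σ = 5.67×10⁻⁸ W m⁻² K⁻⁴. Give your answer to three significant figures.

260 K

At the top of the atmosphere, σT_e⁴ = S(1−α)/4 = 137.6 W m⁻², giving T_e = 221.9 K.
Surface balance with a leaky layer gives σT_s⁴ = σT_e⁴·2/(2−ε), so T_s = T_e·[2/(2−0.94)]^(1/4) = 260.1 K.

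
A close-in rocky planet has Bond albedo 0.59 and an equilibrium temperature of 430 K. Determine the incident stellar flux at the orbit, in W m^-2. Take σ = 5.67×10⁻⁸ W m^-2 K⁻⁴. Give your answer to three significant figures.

18900 W m^-2

Invert the energy balance for S: S = 4σT⁴/(1−α).
σT⁴ = 5.67×10⁻⁸·(430)⁴ = 1938 W m^-2.
So S = 4×1938/(1−0.59) = 18910 W m^-2.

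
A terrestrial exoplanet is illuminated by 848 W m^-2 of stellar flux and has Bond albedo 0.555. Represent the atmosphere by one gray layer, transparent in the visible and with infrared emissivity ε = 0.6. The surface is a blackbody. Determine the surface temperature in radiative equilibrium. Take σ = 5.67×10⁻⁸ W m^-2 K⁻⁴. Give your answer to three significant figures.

The planet radiates to space at T_e = [S(1−α)/(4σ)]^(1/4) = 202.0 K.
The surface balance (absorbed SW + ε·downward IR = σT_s⁴) with T_a⁴ = T_s⁴/2 reduces to T_s = T_e·[2/(2−ε)]^¼ = 220.8 K.

221 kelvin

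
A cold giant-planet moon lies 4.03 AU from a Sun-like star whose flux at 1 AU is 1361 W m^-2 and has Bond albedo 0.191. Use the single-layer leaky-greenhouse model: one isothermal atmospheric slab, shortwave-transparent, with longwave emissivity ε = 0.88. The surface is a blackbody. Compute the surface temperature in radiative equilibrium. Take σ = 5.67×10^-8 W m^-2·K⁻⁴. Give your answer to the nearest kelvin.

152 K

Flux at the orbit: S = 1361/(4.03)² = 83.80 W m^-2.
Effective emission temperature (TOA balance): σT_e⁴ = S(1−α)/4 = 16.95 W m^-2 → T_e = 131.5 K.
The surface balance (absorbed SW + ε·downward IR = σT_s⁴) with T_a⁴ = T_s⁴/2 reduces to T_s = T_e·[2/(2−ε)]^¼ = 152.0 K.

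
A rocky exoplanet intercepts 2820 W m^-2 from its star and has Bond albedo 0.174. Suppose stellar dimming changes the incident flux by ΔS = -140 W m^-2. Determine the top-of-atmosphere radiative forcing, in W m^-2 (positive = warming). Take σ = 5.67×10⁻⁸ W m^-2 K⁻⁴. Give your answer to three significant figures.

-28.9 W m^-2

Only a fraction (1−α) is absorbed and it's spread over 4πR², so ΔF = (1−α)ΔS/4 = -28.91 W m^-2.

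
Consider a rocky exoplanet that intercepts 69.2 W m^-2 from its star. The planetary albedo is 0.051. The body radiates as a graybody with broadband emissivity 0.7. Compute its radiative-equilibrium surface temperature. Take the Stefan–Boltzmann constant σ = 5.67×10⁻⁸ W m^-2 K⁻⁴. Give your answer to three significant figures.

Averaging over the sphere, the absorbed flux is S(1−α)/4 = 16.42 W m^-2.
Equating to εσT⁴ with ε = 0.7: T = (16.42/0.7σ)^(1/4) = 142.6 K.

143 kelvin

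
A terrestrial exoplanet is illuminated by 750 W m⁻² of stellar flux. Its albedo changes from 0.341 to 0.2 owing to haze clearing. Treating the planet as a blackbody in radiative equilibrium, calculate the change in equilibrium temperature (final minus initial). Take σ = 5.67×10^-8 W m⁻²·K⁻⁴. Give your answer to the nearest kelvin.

Before: T₁ = [750.0·0.659/(4σ)]^(1/4) = 216.1 K.
With α = 0.2, T₂ = 226.8 K.
ΔT = T₂ − T₁ = 10.73 K.

11 K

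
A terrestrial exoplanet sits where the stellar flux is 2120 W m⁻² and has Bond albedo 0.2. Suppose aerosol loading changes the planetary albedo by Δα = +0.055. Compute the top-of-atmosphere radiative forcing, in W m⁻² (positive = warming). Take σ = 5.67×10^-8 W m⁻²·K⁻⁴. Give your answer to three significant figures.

-29.1 W m⁻²

TOA radiative forcing: ΔF = −S·Δα/4 = −2120·(+0.055)/4 = -29.15 W m⁻².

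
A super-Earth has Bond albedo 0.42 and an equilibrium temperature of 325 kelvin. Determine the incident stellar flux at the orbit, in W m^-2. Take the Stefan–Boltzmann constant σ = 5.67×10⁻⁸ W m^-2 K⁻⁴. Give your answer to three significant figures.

From S(1−α)/4 = σT⁴: S = 4σT⁴/(1−α).
σT⁴ = 5.67×10⁻⁸·(325)⁴ = 632.6 W m^-2.
So S = 4×632.6/(1−0.42) = 4363 W m^-2.

4360 W m^-2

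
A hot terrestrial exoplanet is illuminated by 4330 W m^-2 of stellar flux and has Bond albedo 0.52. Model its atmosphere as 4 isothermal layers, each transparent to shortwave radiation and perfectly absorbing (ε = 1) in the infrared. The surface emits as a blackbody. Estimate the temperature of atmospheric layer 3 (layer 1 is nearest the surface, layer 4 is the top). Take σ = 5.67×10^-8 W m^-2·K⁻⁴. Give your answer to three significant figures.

Top-of-atmosphere balance: σT_e⁴ = S(1−α)/4 = 519.6 W m^-2 → T_e = 309.4 K.
The net upward flux σT_e⁴ is constant between every pair of levels, so T_k⁴ = (N+1−k)T_e⁴.
With k = 3: T_3 = (4+1−3)^¼·309.4 K = 367.9 K.

368 K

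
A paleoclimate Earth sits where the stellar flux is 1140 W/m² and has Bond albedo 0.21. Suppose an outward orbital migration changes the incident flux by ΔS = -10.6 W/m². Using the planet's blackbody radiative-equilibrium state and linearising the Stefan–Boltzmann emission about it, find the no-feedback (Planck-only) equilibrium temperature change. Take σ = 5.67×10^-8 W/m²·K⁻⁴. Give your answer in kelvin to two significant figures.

The baseline emission temperature is T_e = 251.0 K.
Only a fraction (1−α) is absorbed and it's spread over 4πR², so ΔF = (1−α)ΔS/4 = -2.094 W/m².
Linearising σT⁴ gives d(σT⁴)/dT = 4σT_e³ = 3.588 W/m² per K.
Hence the no-feedback warming is ΔF/(4σT_e³) = -0.584 K.

-0.58 K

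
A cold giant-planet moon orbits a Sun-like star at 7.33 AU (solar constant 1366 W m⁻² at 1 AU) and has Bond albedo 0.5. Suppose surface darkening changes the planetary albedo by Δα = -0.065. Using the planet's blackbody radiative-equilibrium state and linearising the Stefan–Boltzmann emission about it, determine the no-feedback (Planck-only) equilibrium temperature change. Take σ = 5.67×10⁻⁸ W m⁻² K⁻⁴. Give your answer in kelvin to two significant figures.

Irradiance scales as 1/d², so S = 1366 W m⁻² × (1/7.33)² = 25.42 W m⁻².
Unperturbed T_e = [25.42·(1−0.5)/(4σ)]^¼ = 86.53 K.
ΔF = −(S/4)Δα = −(25.42/4)×(-0.065) = 0.4131 W m⁻².
The Planck feedback parameter is 4σT_e³ = 0.1469 W m⁻²/K.
So ΔT₀ = 0.4131/0.1469 = 2.81 K.

2.8 K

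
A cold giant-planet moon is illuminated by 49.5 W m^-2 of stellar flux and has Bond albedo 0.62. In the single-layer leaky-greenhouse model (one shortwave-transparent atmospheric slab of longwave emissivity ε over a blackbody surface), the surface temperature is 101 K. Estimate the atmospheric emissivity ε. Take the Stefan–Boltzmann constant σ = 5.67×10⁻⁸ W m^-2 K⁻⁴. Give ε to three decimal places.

0.406

Effective temperature: T_e = [S(1−α)/(4σ)]^(1/4) = 95.43 K.
T_s⁴ = T_e⁴·2/(2−ε) → ε = 2 − 2(T_e/T_s)⁴ = 2 − 2·(95.43/101)⁴ = 0.4060.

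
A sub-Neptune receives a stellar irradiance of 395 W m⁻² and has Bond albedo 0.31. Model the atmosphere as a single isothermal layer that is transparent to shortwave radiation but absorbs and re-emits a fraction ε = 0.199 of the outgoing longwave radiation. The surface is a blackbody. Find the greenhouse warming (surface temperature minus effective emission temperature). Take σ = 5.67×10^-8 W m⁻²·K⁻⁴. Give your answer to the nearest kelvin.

5 kelvin

At the top of the atmosphere, σT_e⁴ = S(1−α)/4 = 68.14 W m⁻², giving T_e = 186.2 K.
The surface balance (absorbed SW + ε·downward IR = σT_s⁴) with T_a⁴ = T_s⁴/2 reduces to T_s = T_e·[2/(2−ε)]^¼ = 191.1 K.
The atmosphere warms the surface by 4.943 K.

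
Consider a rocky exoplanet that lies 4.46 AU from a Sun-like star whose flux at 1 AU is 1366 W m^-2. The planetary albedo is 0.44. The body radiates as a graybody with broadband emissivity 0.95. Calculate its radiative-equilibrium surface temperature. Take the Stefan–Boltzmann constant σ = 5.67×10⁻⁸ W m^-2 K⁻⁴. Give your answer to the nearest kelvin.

116 K

Flux at the orbit: S = 1366/(4.46)² = 68.67 W m^-2.
Averaging over the sphere, the absorbed flux is S(1−α)/4 = 9.614 W m^-2.
Equating to εσT⁴ with ε = 0.95: T = (9.614/0.95σ)^(1/4) = 115.6 K.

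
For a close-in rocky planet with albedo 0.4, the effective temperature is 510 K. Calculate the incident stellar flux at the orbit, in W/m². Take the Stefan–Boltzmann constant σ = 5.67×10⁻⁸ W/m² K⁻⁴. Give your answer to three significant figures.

Invert the energy balance for S: S = 4σT⁴/(1−α).
σT⁴ = 5.67×10⁻⁸·(510)⁴ = 3836 W/m².
So S = 4×3836/(1−0.4) = 25570 W/m².

25600 W/m²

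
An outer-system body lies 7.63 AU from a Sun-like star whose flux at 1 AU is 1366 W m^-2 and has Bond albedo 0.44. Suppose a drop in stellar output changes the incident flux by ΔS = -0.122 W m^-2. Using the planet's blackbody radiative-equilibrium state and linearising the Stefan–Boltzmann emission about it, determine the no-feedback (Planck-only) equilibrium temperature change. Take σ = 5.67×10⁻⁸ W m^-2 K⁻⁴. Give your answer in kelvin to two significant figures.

By the inverse-square law, S = 1366/7.63² = 23.46 W m^-2.
The baseline emission temperature is T_e = 87.24 K.
Only a fraction (1−α) is absorbed and it's spread over 4πR², so ΔF = (1−α)ΔS/4 = -0.01708 W m^-2.
Linearising σT⁴ gives d(σT⁴)/dT = 4σT_e³ = 0.1506 W m^-2 per K.
Hence the no-feedback warming is ΔF/(4σT_e³) = -0.113 K.

-0.11 K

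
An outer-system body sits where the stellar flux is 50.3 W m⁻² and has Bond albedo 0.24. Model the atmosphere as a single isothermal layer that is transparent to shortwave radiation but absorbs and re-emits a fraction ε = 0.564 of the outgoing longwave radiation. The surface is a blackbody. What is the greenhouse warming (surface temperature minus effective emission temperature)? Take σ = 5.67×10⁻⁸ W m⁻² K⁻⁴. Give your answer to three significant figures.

9.84 kelvin

At the top of the atmosphere, σT_e⁴ = S(1−α)/4 = 9.557 W m⁻², giving T_e = 113.9 K.
For a single slab of emissivity ε, T_s⁴ = 2T_e⁴/(2−ε); thus T_s = 113.9·(1.393)^(1/4) = 123.8 K.
The atmosphere warms the surface by 9.839 K.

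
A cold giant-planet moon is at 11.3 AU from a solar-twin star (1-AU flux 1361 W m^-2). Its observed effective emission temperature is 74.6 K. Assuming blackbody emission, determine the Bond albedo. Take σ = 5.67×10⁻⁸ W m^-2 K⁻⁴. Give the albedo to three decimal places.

0.341

By the inverse-square law, S = 1361/11.3² = 10.66 W m^-2.
Rearranging the radiative balance, α = 1 − 4σT⁴/S.
σT⁴ = 1.756 W m^-2, so 4σT⁴ = 7.024 W m^-2.
1−α = 7.024/10.66 = 0.6590, so α = 0.3410.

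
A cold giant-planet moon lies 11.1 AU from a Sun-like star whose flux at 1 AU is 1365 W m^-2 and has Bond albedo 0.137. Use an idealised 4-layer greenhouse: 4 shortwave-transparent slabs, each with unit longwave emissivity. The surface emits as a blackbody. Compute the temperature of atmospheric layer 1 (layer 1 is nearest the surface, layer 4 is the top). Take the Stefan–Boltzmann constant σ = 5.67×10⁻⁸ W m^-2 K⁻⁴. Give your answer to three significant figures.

Irradiance scales as 1/d², so S = 1365 W m^-2 × (1/11.1)² = 11.08 W m^-2.
Top-of-atmosphere balance: σT_e⁴ = S(1−α)/4 = 2.390 W m^-2 → T_e = 80.58 K.
In the N-layer model, layer k (counted from the surface) has T_k = (N+1−k)^(1/4)·T_e.
With k = 1: T_1 = (4+1−1)^¼·80.58 K = 114.0 K.

114 K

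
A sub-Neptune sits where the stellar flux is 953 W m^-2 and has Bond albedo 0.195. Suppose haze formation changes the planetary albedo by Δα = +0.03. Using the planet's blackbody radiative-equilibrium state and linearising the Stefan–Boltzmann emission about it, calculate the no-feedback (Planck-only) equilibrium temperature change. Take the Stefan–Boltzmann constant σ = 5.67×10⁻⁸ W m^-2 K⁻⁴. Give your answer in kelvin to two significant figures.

-2.2 kelvin

Unperturbed T_e = [953.0·(1−0.195)/(4σ)]^¼ = 241.2 K.
ΔF = −(S/4)Δα = −(953.0/4)×(+0.03) = -7.147 W m^-2.
Linearising σT⁴ gives d(σT⁴)/dT = 4σT_e³ = 3.181 W m^-2 per K.
ΔT₀ = ΔF/λ_P = -7.147/3.181 = -2.25 K.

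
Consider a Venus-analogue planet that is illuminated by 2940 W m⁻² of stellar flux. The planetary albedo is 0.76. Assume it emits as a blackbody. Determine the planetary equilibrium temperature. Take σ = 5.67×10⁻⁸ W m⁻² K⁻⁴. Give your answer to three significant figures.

The planet absorbs (1−α)S over its disc πR² and re-emits over 4πR², so the mean absorbed flux is (1−0.76)·2940/4 = 176.4 W m⁻².
Set σT⁴ = 176.4 → T = (176.4/σ)^(1/4) = 236.2 K.

236 K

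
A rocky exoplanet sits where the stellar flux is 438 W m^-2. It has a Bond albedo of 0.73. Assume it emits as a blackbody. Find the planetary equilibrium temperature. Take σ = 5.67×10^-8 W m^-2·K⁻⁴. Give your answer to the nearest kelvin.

Absorbed flux (global mean): S(1−α)/4 = 438.0·0.27/4 = 29.57 W m^-2.
Set σT⁴ = 29.57 → T = (29.57/σ)^(1/4) = 151.1 K.

151 K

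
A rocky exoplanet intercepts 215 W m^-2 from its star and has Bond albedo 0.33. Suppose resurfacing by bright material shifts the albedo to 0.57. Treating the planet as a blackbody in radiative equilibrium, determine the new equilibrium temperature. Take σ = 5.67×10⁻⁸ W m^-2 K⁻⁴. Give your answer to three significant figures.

142 K

New equilibrium: T₂ = [(1−0.57)·215.0/(4σ)]^(1/4) = 142.1 K.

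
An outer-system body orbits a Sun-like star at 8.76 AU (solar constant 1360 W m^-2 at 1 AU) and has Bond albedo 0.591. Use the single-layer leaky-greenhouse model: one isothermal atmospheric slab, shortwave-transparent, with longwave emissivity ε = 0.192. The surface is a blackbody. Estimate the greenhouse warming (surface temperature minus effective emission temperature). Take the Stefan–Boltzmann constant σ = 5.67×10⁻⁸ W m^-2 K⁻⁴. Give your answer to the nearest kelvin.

Flux at the orbit: S = 1360/(8.76)² = 17.72 W m^-2.
Effective emission temperature (TOA balance): σT_e⁴ = S(1−α)/4 = 1.812 W m^-2 → T_e = 75.19 K.
For a single slab of emissivity ε, T_s⁴ = 2T_e⁴/(2−ε); thus T_s = 75.19·(1.106)^(1/4) = 77.11 K.
The atmosphere warms the surface by 1.921 K.

2 kelvin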